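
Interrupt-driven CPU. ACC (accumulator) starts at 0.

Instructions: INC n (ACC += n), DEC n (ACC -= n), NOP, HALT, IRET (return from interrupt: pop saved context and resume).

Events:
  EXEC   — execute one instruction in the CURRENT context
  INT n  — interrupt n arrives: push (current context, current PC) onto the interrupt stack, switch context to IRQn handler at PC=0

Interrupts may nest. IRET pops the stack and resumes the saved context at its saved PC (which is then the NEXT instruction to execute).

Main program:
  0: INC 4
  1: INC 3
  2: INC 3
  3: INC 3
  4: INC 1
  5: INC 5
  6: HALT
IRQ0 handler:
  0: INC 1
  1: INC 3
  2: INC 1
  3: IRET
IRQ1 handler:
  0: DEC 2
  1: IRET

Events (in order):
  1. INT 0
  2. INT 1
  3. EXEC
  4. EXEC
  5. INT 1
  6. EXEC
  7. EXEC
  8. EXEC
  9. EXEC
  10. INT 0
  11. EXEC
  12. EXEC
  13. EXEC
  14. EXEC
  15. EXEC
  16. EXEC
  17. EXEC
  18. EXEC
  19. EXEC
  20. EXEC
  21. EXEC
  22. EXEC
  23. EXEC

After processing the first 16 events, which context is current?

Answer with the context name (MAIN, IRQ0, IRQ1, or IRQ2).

Answer: MAIN

Derivation:
Event 1 (INT 0): INT 0 arrives: push (MAIN, PC=0), enter IRQ0 at PC=0 (depth now 1)
Event 2 (INT 1): INT 1 arrives: push (IRQ0, PC=0), enter IRQ1 at PC=0 (depth now 2)
Event 3 (EXEC): [IRQ1] PC=0: DEC 2 -> ACC=-2
Event 4 (EXEC): [IRQ1] PC=1: IRET -> resume IRQ0 at PC=0 (depth now 1)
Event 5 (INT 1): INT 1 arrives: push (IRQ0, PC=0), enter IRQ1 at PC=0 (depth now 2)
Event 6 (EXEC): [IRQ1] PC=0: DEC 2 -> ACC=-4
Event 7 (EXEC): [IRQ1] PC=1: IRET -> resume IRQ0 at PC=0 (depth now 1)
Event 8 (EXEC): [IRQ0] PC=0: INC 1 -> ACC=-3
Event 9 (EXEC): [IRQ0] PC=1: INC 3 -> ACC=0
Event 10 (INT 0): INT 0 arrives: push (IRQ0, PC=2), enter IRQ0 at PC=0 (depth now 2)
Event 11 (EXEC): [IRQ0] PC=0: INC 1 -> ACC=1
Event 12 (EXEC): [IRQ0] PC=1: INC 3 -> ACC=4
Event 13 (EXEC): [IRQ0] PC=2: INC 1 -> ACC=5
Event 14 (EXEC): [IRQ0] PC=3: IRET -> resume IRQ0 at PC=2 (depth now 1)
Event 15 (EXEC): [IRQ0] PC=2: INC 1 -> ACC=6
Event 16 (EXEC): [IRQ0] PC=3: IRET -> resume MAIN at PC=0 (depth now 0)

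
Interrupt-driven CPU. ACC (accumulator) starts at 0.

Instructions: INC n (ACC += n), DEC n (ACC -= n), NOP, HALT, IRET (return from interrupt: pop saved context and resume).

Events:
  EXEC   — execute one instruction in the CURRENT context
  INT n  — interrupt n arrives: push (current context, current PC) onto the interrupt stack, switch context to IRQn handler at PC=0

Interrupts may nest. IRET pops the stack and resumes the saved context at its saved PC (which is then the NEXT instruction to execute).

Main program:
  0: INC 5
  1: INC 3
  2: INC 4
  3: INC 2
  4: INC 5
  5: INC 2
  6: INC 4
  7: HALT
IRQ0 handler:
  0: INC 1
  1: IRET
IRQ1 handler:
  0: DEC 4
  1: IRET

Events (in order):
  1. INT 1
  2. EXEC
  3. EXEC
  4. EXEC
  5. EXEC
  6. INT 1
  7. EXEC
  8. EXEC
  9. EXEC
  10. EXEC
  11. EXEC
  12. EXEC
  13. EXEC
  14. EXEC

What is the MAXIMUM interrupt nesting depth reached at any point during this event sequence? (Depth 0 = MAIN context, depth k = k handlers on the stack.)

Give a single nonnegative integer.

Event 1 (INT 1): INT 1 arrives: push (MAIN, PC=0), enter IRQ1 at PC=0 (depth now 1) [depth=1]
Event 2 (EXEC): [IRQ1] PC=0: DEC 4 -> ACC=-4 [depth=1]
Event 3 (EXEC): [IRQ1] PC=1: IRET -> resume MAIN at PC=0 (depth now 0) [depth=0]
Event 4 (EXEC): [MAIN] PC=0: INC 5 -> ACC=1 [depth=0]
Event 5 (EXEC): [MAIN] PC=1: INC 3 -> ACC=4 [depth=0]
Event 6 (INT 1): INT 1 arrives: push (MAIN, PC=2), enter IRQ1 at PC=0 (depth now 1) [depth=1]
Event 7 (EXEC): [IRQ1] PC=0: DEC 4 -> ACC=0 [depth=1]
Event 8 (EXEC): [IRQ1] PC=1: IRET -> resume MAIN at PC=2 (depth now 0) [depth=0]
Event 9 (EXEC): [MAIN] PC=2: INC 4 -> ACC=4 [depth=0]
Event 10 (EXEC): [MAIN] PC=3: INC 2 -> ACC=6 [depth=0]
Event 11 (EXEC): [MAIN] PC=4: INC 5 -> ACC=11 [depth=0]
Event 12 (EXEC): [MAIN] PC=5: INC 2 -> ACC=13 [depth=0]
Event 13 (EXEC): [MAIN] PC=6: INC 4 -> ACC=17 [depth=0]
Event 14 (EXEC): [MAIN] PC=7: HALT [depth=0]
Max depth observed: 1

Answer: 1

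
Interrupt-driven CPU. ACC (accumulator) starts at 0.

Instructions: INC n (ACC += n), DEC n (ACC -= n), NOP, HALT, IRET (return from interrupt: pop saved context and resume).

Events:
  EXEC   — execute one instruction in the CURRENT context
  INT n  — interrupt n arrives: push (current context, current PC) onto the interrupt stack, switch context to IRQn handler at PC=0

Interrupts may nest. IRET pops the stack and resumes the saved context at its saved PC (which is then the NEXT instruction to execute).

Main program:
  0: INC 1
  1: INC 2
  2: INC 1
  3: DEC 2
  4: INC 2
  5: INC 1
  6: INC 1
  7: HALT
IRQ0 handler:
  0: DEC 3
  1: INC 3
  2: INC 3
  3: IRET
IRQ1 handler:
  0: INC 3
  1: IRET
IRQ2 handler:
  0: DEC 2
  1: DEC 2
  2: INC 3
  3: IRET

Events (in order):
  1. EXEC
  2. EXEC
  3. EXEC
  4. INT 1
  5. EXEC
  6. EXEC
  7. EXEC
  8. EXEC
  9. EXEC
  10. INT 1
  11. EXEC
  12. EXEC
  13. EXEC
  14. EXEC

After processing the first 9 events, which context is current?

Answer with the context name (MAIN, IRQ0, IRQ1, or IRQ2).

Answer: MAIN

Derivation:
Event 1 (EXEC): [MAIN] PC=0: INC 1 -> ACC=1
Event 2 (EXEC): [MAIN] PC=1: INC 2 -> ACC=3
Event 3 (EXEC): [MAIN] PC=2: INC 1 -> ACC=4
Event 4 (INT 1): INT 1 arrives: push (MAIN, PC=3), enter IRQ1 at PC=0 (depth now 1)
Event 5 (EXEC): [IRQ1] PC=0: INC 3 -> ACC=7
Event 6 (EXEC): [IRQ1] PC=1: IRET -> resume MAIN at PC=3 (depth now 0)
Event 7 (EXEC): [MAIN] PC=3: DEC 2 -> ACC=5
Event 8 (EXEC): [MAIN] PC=4: INC 2 -> ACC=7
Event 9 (EXEC): [MAIN] PC=5: INC 1 -> ACC=8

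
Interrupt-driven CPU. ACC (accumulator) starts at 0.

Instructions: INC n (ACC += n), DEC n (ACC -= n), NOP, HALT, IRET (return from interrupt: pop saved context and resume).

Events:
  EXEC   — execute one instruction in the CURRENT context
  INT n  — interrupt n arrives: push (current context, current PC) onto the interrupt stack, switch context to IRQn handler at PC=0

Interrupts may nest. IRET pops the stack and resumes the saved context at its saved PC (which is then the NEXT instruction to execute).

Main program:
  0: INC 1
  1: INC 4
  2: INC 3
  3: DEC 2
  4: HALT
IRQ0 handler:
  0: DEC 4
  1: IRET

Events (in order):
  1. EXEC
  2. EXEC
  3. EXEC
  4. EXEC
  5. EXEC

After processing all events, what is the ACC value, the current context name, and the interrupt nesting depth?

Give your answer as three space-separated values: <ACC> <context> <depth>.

Event 1 (EXEC): [MAIN] PC=0: INC 1 -> ACC=1
Event 2 (EXEC): [MAIN] PC=1: INC 4 -> ACC=5
Event 3 (EXEC): [MAIN] PC=2: INC 3 -> ACC=8
Event 4 (EXEC): [MAIN] PC=3: DEC 2 -> ACC=6
Event 5 (EXEC): [MAIN] PC=4: HALT

Answer: 6 MAIN 0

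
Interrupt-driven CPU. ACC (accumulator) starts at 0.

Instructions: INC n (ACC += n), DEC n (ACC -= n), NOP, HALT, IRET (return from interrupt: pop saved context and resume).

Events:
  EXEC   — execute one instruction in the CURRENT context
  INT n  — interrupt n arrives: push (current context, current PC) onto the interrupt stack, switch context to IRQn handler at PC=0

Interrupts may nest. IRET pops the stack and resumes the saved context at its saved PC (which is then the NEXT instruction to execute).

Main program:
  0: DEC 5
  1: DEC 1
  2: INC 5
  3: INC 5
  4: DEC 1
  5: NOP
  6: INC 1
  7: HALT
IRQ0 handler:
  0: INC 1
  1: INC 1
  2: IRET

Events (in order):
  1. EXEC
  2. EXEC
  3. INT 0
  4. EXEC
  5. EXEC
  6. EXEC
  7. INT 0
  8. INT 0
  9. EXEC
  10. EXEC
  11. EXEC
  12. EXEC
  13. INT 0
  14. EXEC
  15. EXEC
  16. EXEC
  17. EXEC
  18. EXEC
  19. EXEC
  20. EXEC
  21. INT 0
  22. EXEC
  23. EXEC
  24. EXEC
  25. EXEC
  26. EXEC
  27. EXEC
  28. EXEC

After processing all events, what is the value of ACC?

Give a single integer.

Event 1 (EXEC): [MAIN] PC=0: DEC 5 -> ACC=-5
Event 2 (EXEC): [MAIN] PC=1: DEC 1 -> ACC=-6
Event 3 (INT 0): INT 0 arrives: push (MAIN, PC=2), enter IRQ0 at PC=0 (depth now 1)
Event 4 (EXEC): [IRQ0] PC=0: INC 1 -> ACC=-5
Event 5 (EXEC): [IRQ0] PC=1: INC 1 -> ACC=-4
Event 6 (EXEC): [IRQ0] PC=2: IRET -> resume MAIN at PC=2 (depth now 0)
Event 7 (INT 0): INT 0 arrives: push (MAIN, PC=2), enter IRQ0 at PC=0 (depth now 1)
Event 8 (INT 0): INT 0 arrives: push (IRQ0, PC=0), enter IRQ0 at PC=0 (depth now 2)
Event 9 (EXEC): [IRQ0] PC=0: INC 1 -> ACC=-3
Event 10 (EXEC): [IRQ0] PC=1: INC 1 -> ACC=-2
Event 11 (EXEC): [IRQ0] PC=2: IRET -> resume IRQ0 at PC=0 (depth now 1)
Event 12 (EXEC): [IRQ0] PC=0: INC 1 -> ACC=-1
Event 13 (INT 0): INT 0 arrives: push (IRQ0, PC=1), enter IRQ0 at PC=0 (depth now 2)
Event 14 (EXEC): [IRQ0] PC=0: INC 1 -> ACC=0
Event 15 (EXEC): [IRQ0] PC=1: INC 1 -> ACC=1
Event 16 (EXEC): [IRQ0] PC=2: IRET -> resume IRQ0 at PC=1 (depth now 1)
Event 17 (EXEC): [IRQ0] PC=1: INC 1 -> ACC=2
Event 18 (EXEC): [IRQ0] PC=2: IRET -> resume MAIN at PC=2 (depth now 0)
Event 19 (EXEC): [MAIN] PC=2: INC 5 -> ACC=7
Event 20 (EXEC): [MAIN] PC=3: INC 5 -> ACC=12
Event 21 (INT 0): INT 0 arrives: push (MAIN, PC=4), enter IRQ0 at PC=0 (depth now 1)
Event 22 (EXEC): [IRQ0] PC=0: INC 1 -> ACC=13
Event 23 (EXEC): [IRQ0] PC=1: INC 1 -> ACC=14
Event 24 (EXEC): [IRQ0] PC=2: IRET -> resume MAIN at PC=4 (depth now 0)
Event 25 (EXEC): [MAIN] PC=4: DEC 1 -> ACC=13
Event 26 (EXEC): [MAIN] PC=5: NOP
Event 27 (EXEC): [MAIN] PC=6: INC 1 -> ACC=14
Event 28 (EXEC): [MAIN] PC=7: HALT

Answer: 14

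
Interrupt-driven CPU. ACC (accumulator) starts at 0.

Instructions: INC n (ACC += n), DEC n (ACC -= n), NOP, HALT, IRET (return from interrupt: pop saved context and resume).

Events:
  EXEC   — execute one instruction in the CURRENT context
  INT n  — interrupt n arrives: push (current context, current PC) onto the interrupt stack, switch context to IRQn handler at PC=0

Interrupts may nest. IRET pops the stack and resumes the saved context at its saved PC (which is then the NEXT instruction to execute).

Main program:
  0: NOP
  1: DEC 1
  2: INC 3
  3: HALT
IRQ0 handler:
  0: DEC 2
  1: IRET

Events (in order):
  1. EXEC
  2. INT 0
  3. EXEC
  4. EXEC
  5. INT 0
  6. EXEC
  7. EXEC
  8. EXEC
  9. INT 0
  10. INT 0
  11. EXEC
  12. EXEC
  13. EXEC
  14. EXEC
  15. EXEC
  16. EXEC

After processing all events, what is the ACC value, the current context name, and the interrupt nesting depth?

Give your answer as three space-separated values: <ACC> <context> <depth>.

Event 1 (EXEC): [MAIN] PC=0: NOP
Event 2 (INT 0): INT 0 arrives: push (MAIN, PC=1), enter IRQ0 at PC=0 (depth now 1)
Event 3 (EXEC): [IRQ0] PC=0: DEC 2 -> ACC=-2
Event 4 (EXEC): [IRQ0] PC=1: IRET -> resume MAIN at PC=1 (depth now 0)
Event 5 (INT 0): INT 0 arrives: push (MAIN, PC=1), enter IRQ0 at PC=0 (depth now 1)
Event 6 (EXEC): [IRQ0] PC=0: DEC 2 -> ACC=-4
Event 7 (EXEC): [IRQ0] PC=1: IRET -> resume MAIN at PC=1 (depth now 0)
Event 8 (EXEC): [MAIN] PC=1: DEC 1 -> ACC=-5
Event 9 (INT 0): INT 0 arrives: push (MAIN, PC=2), enter IRQ0 at PC=0 (depth now 1)
Event 10 (INT 0): INT 0 arrives: push (IRQ0, PC=0), enter IRQ0 at PC=0 (depth now 2)
Event 11 (EXEC): [IRQ0] PC=0: DEC 2 -> ACC=-7
Event 12 (EXEC): [IRQ0] PC=1: IRET -> resume IRQ0 at PC=0 (depth now 1)
Event 13 (EXEC): [IRQ0] PC=0: DEC 2 -> ACC=-9
Event 14 (EXEC): [IRQ0] PC=1: IRET -> resume MAIN at PC=2 (depth now 0)
Event 15 (EXEC): [MAIN] PC=2: INC 3 -> ACC=-6
Event 16 (EXEC): [MAIN] PC=3: HALT

Answer: -6 MAIN 0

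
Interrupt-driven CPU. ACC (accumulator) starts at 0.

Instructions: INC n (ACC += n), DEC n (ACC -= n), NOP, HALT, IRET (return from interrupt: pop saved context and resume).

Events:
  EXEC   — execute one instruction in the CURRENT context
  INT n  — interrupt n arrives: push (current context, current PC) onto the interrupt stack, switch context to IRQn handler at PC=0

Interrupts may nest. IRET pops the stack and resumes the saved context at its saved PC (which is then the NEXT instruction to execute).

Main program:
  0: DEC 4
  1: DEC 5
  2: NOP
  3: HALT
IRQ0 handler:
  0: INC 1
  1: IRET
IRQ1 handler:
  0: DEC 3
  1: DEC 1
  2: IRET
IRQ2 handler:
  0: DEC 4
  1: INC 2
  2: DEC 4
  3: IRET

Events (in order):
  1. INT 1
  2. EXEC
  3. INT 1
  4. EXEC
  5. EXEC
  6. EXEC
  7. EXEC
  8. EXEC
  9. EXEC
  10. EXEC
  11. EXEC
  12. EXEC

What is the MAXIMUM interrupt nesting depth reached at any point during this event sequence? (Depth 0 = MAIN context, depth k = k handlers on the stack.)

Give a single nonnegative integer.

Answer: 2

Derivation:
Event 1 (INT 1): INT 1 arrives: push (MAIN, PC=0), enter IRQ1 at PC=0 (depth now 1) [depth=1]
Event 2 (EXEC): [IRQ1] PC=0: DEC 3 -> ACC=-3 [depth=1]
Event 3 (INT 1): INT 1 arrives: push (IRQ1, PC=1), enter IRQ1 at PC=0 (depth now 2) [depth=2]
Event 4 (EXEC): [IRQ1] PC=0: DEC 3 -> ACC=-6 [depth=2]
Event 5 (EXEC): [IRQ1] PC=1: DEC 1 -> ACC=-7 [depth=2]
Event 6 (EXEC): [IRQ1] PC=2: IRET -> resume IRQ1 at PC=1 (depth now 1) [depth=1]
Event 7 (EXEC): [IRQ1] PC=1: DEC 1 -> ACC=-8 [depth=1]
Event 8 (EXEC): [IRQ1] PC=2: IRET -> resume MAIN at PC=0 (depth now 0) [depth=0]
Event 9 (EXEC): [MAIN] PC=0: DEC 4 -> ACC=-12 [depth=0]
Event 10 (EXEC): [MAIN] PC=1: DEC 5 -> ACC=-17 [depth=0]
Event 11 (EXEC): [MAIN] PC=2: NOP [depth=0]
Event 12 (EXEC): [MAIN] PC=3: HALT [depth=0]
Max depth observed: 2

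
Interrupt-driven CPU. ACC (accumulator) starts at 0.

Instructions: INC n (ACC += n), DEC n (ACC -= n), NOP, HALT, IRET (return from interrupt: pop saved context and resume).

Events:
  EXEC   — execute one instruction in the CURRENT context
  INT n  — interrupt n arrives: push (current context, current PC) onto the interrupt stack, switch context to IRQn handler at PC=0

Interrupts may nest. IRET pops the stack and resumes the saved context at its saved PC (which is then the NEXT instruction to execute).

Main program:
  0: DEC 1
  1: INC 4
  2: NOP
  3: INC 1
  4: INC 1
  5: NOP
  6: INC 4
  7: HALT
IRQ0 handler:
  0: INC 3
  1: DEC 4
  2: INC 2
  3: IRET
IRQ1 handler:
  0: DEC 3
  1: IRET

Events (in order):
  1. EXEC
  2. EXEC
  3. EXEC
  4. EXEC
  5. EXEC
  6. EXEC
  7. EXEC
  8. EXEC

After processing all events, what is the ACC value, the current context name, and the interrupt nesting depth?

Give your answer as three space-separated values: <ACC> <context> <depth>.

Answer: 9 MAIN 0

Derivation:
Event 1 (EXEC): [MAIN] PC=0: DEC 1 -> ACC=-1
Event 2 (EXEC): [MAIN] PC=1: INC 4 -> ACC=3
Event 3 (EXEC): [MAIN] PC=2: NOP
Event 4 (EXEC): [MAIN] PC=3: INC 1 -> ACC=4
Event 5 (EXEC): [MAIN] PC=4: INC 1 -> ACC=5
Event 6 (EXEC): [MAIN] PC=5: NOP
Event 7 (EXEC): [MAIN] PC=6: INC 4 -> ACC=9
Event 8 (EXEC): [MAIN] PC=7: HALT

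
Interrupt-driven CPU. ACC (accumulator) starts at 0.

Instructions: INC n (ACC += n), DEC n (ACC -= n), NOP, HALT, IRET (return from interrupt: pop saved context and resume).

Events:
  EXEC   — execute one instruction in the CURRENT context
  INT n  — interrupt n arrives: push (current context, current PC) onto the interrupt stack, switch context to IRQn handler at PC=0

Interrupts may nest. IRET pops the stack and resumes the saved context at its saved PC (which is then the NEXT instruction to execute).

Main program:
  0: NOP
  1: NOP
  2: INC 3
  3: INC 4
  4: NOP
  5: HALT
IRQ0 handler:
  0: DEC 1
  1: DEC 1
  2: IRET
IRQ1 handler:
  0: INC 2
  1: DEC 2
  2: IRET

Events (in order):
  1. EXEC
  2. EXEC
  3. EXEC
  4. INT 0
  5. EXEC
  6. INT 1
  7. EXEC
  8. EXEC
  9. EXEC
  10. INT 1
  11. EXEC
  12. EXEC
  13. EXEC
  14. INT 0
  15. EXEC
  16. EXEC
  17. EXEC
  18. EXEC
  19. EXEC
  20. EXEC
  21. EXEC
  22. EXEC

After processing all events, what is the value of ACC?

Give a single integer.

Event 1 (EXEC): [MAIN] PC=0: NOP
Event 2 (EXEC): [MAIN] PC=1: NOP
Event 3 (EXEC): [MAIN] PC=2: INC 3 -> ACC=3
Event 4 (INT 0): INT 0 arrives: push (MAIN, PC=3), enter IRQ0 at PC=0 (depth now 1)
Event 5 (EXEC): [IRQ0] PC=0: DEC 1 -> ACC=2
Event 6 (INT 1): INT 1 arrives: push (IRQ0, PC=1), enter IRQ1 at PC=0 (depth now 2)
Event 7 (EXEC): [IRQ1] PC=0: INC 2 -> ACC=4
Event 8 (EXEC): [IRQ1] PC=1: DEC 2 -> ACC=2
Event 9 (EXEC): [IRQ1] PC=2: IRET -> resume IRQ0 at PC=1 (depth now 1)
Event 10 (INT 1): INT 1 arrives: push (IRQ0, PC=1), enter IRQ1 at PC=0 (depth now 2)
Event 11 (EXEC): [IRQ1] PC=0: INC 2 -> ACC=4
Event 12 (EXEC): [IRQ1] PC=1: DEC 2 -> ACC=2
Event 13 (EXEC): [IRQ1] PC=2: IRET -> resume IRQ0 at PC=1 (depth now 1)
Event 14 (INT 0): INT 0 arrives: push (IRQ0, PC=1), enter IRQ0 at PC=0 (depth now 2)
Event 15 (EXEC): [IRQ0] PC=0: DEC 1 -> ACC=1
Event 16 (EXEC): [IRQ0] PC=1: DEC 1 -> ACC=0
Event 17 (EXEC): [IRQ0] PC=2: IRET -> resume IRQ0 at PC=1 (depth now 1)
Event 18 (EXEC): [IRQ0] PC=1: DEC 1 -> ACC=-1
Event 19 (EXEC): [IRQ0] PC=2: IRET -> resume MAIN at PC=3 (depth now 0)
Event 20 (EXEC): [MAIN] PC=3: INC 4 -> ACC=3
Event 21 (EXEC): [MAIN] PC=4: NOP
Event 22 (EXEC): [MAIN] PC=5: HALT

Answer: 3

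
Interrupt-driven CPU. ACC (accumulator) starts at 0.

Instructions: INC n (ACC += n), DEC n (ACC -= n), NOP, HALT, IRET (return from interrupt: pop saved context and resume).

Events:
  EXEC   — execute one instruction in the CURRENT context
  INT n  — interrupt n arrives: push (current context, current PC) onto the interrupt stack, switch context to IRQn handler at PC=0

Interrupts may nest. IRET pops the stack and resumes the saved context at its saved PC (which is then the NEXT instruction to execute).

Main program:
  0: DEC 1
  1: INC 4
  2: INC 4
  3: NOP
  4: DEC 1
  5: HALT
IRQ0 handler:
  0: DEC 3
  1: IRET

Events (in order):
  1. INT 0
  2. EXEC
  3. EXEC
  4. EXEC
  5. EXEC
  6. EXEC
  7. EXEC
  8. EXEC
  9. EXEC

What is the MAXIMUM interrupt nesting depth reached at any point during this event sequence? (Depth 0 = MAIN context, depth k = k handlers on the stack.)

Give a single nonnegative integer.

Event 1 (INT 0): INT 0 arrives: push (MAIN, PC=0), enter IRQ0 at PC=0 (depth now 1) [depth=1]
Event 2 (EXEC): [IRQ0] PC=0: DEC 3 -> ACC=-3 [depth=1]
Event 3 (EXEC): [IRQ0] PC=1: IRET -> resume MAIN at PC=0 (depth now 0) [depth=0]
Event 4 (EXEC): [MAIN] PC=0: DEC 1 -> ACC=-4 [depth=0]
Event 5 (EXEC): [MAIN] PC=1: INC 4 -> ACC=0 [depth=0]
Event 6 (EXEC): [MAIN] PC=2: INC 4 -> ACC=4 [depth=0]
Event 7 (EXEC): [MAIN] PC=3: NOP [depth=0]
Event 8 (EXEC): [MAIN] PC=4: DEC 1 -> ACC=3 [depth=0]
Event 9 (EXEC): [MAIN] PC=5: HALT [depth=0]
Max depth observed: 1

Answer: 1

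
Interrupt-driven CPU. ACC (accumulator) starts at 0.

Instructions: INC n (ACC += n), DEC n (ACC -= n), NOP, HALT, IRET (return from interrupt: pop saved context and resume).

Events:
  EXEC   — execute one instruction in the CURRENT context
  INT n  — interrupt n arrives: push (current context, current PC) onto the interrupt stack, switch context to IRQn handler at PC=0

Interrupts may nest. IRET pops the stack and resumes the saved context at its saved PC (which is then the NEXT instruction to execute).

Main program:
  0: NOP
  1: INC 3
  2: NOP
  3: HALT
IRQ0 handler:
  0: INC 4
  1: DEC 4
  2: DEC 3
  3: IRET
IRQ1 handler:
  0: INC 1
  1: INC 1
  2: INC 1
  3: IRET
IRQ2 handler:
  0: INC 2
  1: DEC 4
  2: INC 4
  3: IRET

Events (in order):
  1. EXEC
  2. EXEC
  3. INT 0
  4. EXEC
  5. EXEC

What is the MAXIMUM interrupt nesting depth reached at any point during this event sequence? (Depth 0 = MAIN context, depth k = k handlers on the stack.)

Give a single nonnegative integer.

Answer: 1

Derivation:
Event 1 (EXEC): [MAIN] PC=0: NOP [depth=0]
Event 2 (EXEC): [MAIN] PC=1: INC 3 -> ACC=3 [depth=0]
Event 3 (INT 0): INT 0 arrives: push (MAIN, PC=2), enter IRQ0 at PC=0 (depth now 1) [depth=1]
Event 4 (EXEC): [IRQ0] PC=0: INC 4 -> ACC=7 [depth=1]
Event 5 (EXEC): [IRQ0] PC=1: DEC 4 -> ACC=3 [depth=1]
Max depth observed: 1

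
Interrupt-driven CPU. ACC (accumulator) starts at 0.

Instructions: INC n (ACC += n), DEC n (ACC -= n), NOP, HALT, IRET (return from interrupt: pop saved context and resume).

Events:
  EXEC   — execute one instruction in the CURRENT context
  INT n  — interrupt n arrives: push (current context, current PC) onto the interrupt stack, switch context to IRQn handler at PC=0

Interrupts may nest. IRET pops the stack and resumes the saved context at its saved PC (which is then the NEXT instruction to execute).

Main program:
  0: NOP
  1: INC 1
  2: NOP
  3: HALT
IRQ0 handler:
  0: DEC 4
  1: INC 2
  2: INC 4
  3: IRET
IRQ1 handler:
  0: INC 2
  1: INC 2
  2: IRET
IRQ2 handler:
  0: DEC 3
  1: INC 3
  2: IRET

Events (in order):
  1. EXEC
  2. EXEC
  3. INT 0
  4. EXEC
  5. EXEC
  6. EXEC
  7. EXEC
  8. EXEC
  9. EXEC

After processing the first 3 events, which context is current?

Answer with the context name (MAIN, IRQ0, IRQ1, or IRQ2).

Answer: IRQ0

Derivation:
Event 1 (EXEC): [MAIN] PC=0: NOP
Event 2 (EXEC): [MAIN] PC=1: INC 1 -> ACC=1
Event 3 (INT 0): INT 0 arrives: push (MAIN, PC=2), enter IRQ0 at PC=0 (depth now 1)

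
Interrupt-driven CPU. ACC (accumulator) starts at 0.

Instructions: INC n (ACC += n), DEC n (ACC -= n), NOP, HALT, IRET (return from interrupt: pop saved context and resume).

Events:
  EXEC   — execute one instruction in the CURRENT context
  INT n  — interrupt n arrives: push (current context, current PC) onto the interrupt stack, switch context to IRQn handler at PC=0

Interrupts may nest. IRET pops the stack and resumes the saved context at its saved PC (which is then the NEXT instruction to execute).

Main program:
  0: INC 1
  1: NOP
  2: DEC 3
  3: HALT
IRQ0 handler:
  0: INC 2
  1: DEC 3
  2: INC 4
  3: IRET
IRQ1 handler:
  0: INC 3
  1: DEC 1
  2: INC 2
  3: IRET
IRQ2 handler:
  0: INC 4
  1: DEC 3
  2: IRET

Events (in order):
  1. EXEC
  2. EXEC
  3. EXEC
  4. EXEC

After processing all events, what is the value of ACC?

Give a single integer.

Event 1 (EXEC): [MAIN] PC=0: INC 1 -> ACC=1
Event 2 (EXEC): [MAIN] PC=1: NOP
Event 3 (EXEC): [MAIN] PC=2: DEC 3 -> ACC=-2
Event 4 (EXEC): [MAIN] PC=3: HALT

Answer: -2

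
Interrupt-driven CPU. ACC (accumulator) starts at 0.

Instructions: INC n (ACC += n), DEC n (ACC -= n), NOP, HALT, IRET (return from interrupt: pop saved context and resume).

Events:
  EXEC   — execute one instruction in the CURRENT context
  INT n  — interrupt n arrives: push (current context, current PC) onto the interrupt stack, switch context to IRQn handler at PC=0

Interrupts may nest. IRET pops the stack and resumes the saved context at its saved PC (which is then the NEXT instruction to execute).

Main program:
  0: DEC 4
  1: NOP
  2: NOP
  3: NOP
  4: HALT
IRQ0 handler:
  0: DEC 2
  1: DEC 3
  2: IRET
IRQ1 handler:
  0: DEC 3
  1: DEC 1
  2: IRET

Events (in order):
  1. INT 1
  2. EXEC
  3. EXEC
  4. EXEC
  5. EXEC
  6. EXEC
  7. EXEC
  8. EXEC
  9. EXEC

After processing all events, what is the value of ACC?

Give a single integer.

Event 1 (INT 1): INT 1 arrives: push (MAIN, PC=0), enter IRQ1 at PC=0 (depth now 1)
Event 2 (EXEC): [IRQ1] PC=0: DEC 3 -> ACC=-3
Event 3 (EXEC): [IRQ1] PC=1: DEC 1 -> ACC=-4
Event 4 (EXEC): [IRQ1] PC=2: IRET -> resume MAIN at PC=0 (depth now 0)
Event 5 (EXEC): [MAIN] PC=0: DEC 4 -> ACC=-8
Event 6 (EXEC): [MAIN] PC=1: NOP
Event 7 (EXEC): [MAIN] PC=2: NOP
Event 8 (EXEC): [MAIN] PC=3: NOP
Event 9 (EXEC): [MAIN] PC=4: HALT

Answer: -8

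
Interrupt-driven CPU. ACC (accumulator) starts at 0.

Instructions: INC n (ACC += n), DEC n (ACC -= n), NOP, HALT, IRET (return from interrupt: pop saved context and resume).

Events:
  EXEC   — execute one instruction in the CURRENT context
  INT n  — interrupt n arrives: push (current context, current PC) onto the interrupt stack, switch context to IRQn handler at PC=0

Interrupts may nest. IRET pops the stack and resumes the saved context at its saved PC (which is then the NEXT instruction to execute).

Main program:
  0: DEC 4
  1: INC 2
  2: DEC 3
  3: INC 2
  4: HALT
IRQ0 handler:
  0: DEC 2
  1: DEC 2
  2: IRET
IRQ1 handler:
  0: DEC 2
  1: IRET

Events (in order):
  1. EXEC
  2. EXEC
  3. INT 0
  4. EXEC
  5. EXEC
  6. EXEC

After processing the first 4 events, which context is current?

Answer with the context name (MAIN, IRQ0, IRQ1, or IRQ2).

Answer: IRQ0

Derivation:
Event 1 (EXEC): [MAIN] PC=0: DEC 4 -> ACC=-4
Event 2 (EXEC): [MAIN] PC=1: INC 2 -> ACC=-2
Event 3 (INT 0): INT 0 arrives: push (MAIN, PC=2), enter IRQ0 at PC=0 (depth now 1)
Event 4 (EXEC): [IRQ0] PC=0: DEC 2 -> ACC=-4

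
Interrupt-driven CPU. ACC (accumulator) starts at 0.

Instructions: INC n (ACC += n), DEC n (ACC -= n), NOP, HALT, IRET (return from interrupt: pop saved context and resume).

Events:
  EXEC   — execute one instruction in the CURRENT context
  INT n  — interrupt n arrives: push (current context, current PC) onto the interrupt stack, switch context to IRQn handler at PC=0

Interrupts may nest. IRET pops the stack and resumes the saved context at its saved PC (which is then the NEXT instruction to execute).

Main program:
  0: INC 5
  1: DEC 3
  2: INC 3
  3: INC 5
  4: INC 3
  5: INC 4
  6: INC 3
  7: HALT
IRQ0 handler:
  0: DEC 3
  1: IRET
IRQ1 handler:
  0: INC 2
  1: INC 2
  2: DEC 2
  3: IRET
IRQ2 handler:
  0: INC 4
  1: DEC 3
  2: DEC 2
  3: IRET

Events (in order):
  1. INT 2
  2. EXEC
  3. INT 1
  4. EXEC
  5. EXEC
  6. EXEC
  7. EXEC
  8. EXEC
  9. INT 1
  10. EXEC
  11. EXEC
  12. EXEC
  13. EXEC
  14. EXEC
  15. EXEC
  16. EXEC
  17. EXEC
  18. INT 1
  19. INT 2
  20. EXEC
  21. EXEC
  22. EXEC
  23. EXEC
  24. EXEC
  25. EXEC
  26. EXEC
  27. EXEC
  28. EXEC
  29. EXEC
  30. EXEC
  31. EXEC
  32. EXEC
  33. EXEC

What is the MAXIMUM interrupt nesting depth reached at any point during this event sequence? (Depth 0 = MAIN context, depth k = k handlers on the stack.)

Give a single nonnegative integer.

Event 1 (INT 2): INT 2 arrives: push (MAIN, PC=0), enter IRQ2 at PC=0 (depth now 1) [depth=1]
Event 2 (EXEC): [IRQ2] PC=0: INC 4 -> ACC=4 [depth=1]
Event 3 (INT 1): INT 1 arrives: push (IRQ2, PC=1), enter IRQ1 at PC=0 (depth now 2) [depth=2]
Event 4 (EXEC): [IRQ1] PC=0: INC 2 -> ACC=6 [depth=2]
Event 5 (EXEC): [IRQ1] PC=1: INC 2 -> ACC=8 [depth=2]
Event 6 (EXEC): [IRQ1] PC=2: DEC 2 -> ACC=6 [depth=2]
Event 7 (EXEC): [IRQ1] PC=3: IRET -> resume IRQ2 at PC=1 (depth now 1) [depth=1]
Event 8 (EXEC): [IRQ2] PC=1: DEC 3 -> ACC=3 [depth=1]
Event 9 (INT 1): INT 1 arrives: push (IRQ2, PC=2), enter IRQ1 at PC=0 (depth now 2) [depth=2]
Event 10 (EXEC): [IRQ1] PC=0: INC 2 -> ACC=5 [depth=2]
Event 11 (EXEC): [IRQ1] PC=1: INC 2 -> ACC=7 [depth=2]
Event 12 (EXEC): [IRQ1] PC=2: DEC 2 -> ACC=5 [depth=2]
Event 13 (EXEC): [IRQ1] PC=3: IRET -> resume IRQ2 at PC=2 (depth now 1) [depth=1]
Event 14 (EXEC): [IRQ2] PC=2: DEC 2 -> ACC=3 [depth=1]
Event 15 (EXEC): [IRQ2] PC=3: IRET -> resume MAIN at PC=0 (depth now 0) [depth=0]
Event 16 (EXEC): [MAIN] PC=0: INC 5 -> ACC=8 [depth=0]
Event 17 (EXEC): [MAIN] PC=1: DEC 3 -> ACC=5 [depth=0]
Event 18 (INT 1): INT 1 arrives: push (MAIN, PC=2), enter IRQ1 at PC=0 (depth now 1) [depth=1]
Event 19 (INT 2): INT 2 arrives: push (IRQ1, PC=0), enter IRQ2 at PC=0 (depth now 2) [depth=2]
Event 20 (EXEC): [IRQ2] PC=0: INC 4 -> ACC=9 [depth=2]
Event 21 (EXEC): [IRQ2] PC=1: DEC 3 -> ACC=6 [depth=2]
Event 22 (EXEC): [IRQ2] PC=2: DEC 2 -> ACC=4 [depth=2]
Event 23 (EXEC): [IRQ2] PC=3: IRET -> resume IRQ1 at PC=0 (depth now 1) [depth=1]
Event 24 (EXEC): [IRQ1] PC=0: INC 2 -> ACC=6 [depth=1]
Event 25 (EXEC): [IRQ1] PC=1: INC 2 -> ACC=8 [depth=1]
Event 26 (EXEC): [IRQ1] PC=2: DEC 2 -> ACC=6 [depth=1]
Event 27 (EXEC): [IRQ1] PC=3: IRET -> resume MAIN at PC=2 (depth now 0) [depth=0]
Event 28 (EXEC): [MAIN] PC=2: INC 3 -> ACC=9 [depth=0]
Event 29 (EXEC): [MAIN] PC=3: INC 5 -> ACC=14 [depth=0]
Event 30 (EXEC): [MAIN] PC=4: INC 3 -> ACC=17 [depth=0]
Event 31 (EXEC): [MAIN] PC=5: INC 4 -> ACC=21 [depth=0]
Event 32 (EXEC): [MAIN] PC=6: INC 3 -> ACC=24 [depth=0]
Event 33 (EXEC): [MAIN] PC=7: HALT [depth=0]
Max depth observed: 2

Answer: 2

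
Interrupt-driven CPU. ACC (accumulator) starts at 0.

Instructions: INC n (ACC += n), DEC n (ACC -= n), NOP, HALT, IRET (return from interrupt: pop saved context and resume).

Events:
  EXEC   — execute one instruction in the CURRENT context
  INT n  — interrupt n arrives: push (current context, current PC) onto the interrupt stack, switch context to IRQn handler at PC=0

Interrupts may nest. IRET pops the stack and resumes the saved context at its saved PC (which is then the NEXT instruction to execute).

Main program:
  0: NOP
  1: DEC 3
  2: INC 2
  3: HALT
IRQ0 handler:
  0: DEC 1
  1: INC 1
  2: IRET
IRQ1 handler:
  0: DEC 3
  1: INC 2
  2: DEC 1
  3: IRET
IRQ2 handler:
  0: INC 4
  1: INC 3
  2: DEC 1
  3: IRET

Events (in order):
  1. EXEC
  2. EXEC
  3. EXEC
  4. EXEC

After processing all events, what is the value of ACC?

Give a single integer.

Event 1 (EXEC): [MAIN] PC=0: NOP
Event 2 (EXEC): [MAIN] PC=1: DEC 3 -> ACC=-3
Event 3 (EXEC): [MAIN] PC=2: INC 2 -> ACC=-1
Event 4 (EXEC): [MAIN] PC=3: HALT

Answer: -1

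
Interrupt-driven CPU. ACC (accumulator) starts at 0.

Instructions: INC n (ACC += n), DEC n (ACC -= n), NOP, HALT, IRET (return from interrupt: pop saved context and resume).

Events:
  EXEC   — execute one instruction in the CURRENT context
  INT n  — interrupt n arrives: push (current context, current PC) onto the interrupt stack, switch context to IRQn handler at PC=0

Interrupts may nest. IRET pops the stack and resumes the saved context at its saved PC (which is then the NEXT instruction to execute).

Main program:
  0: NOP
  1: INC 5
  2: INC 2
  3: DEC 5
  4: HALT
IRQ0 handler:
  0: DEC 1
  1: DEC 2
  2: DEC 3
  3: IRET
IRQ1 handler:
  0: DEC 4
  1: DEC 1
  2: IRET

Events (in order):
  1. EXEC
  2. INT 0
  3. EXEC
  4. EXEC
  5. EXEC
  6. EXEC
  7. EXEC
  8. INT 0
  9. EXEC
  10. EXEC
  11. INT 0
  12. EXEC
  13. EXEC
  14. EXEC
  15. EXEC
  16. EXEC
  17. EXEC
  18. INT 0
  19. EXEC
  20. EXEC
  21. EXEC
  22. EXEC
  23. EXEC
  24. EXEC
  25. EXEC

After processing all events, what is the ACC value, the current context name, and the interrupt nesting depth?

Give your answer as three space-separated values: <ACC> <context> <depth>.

Answer: -22 MAIN 0

Derivation:
Event 1 (EXEC): [MAIN] PC=0: NOP
Event 2 (INT 0): INT 0 arrives: push (MAIN, PC=1), enter IRQ0 at PC=0 (depth now 1)
Event 3 (EXEC): [IRQ0] PC=0: DEC 1 -> ACC=-1
Event 4 (EXEC): [IRQ0] PC=1: DEC 2 -> ACC=-3
Event 5 (EXEC): [IRQ0] PC=2: DEC 3 -> ACC=-6
Event 6 (EXEC): [IRQ0] PC=3: IRET -> resume MAIN at PC=1 (depth now 0)
Event 7 (EXEC): [MAIN] PC=1: INC 5 -> ACC=-1
Event 8 (INT 0): INT 0 arrives: push (MAIN, PC=2), enter IRQ0 at PC=0 (depth now 1)
Event 9 (EXEC): [IRQ0] PC=0: DEC 1 -> ACC=-2
Event 10 (EXEC): [IRQ0] PC=1: DEC 2 -> ACC=-4
Event 11 (INT 0): INT 0 arrives: push (IRQ0, PC=2), enter IRQ0 at PC=0 (depth now 2)
Event 12 (EXEC): [IRQ0] PC=0: DEC 1 -> ACC=-5
Event 13 (EXEC): [IRQ0] PC=1: DEC 2 -> ACC=-7
Event 14 (EXEC): [IRQ0] PC=2: DEC 3 -> ACC=-10
Event 15 (EXEC): [IRQ0] PC=3: IRET -> resume IRQ0 at PC=2 (depth now 1)
Event 16 (EXEC): [IRQ0] PC=2: DEC 3 -> ACC=-13
Event 17 (EXEC): [IRQ0] PC=3: IRET -> resume MAIN at PC=2 (depth now 0)
Event 18 (INT 0): INT 0 arrives: push (MAIN, PC=2), enter IRQ0 at PC=0 (depth now 1)
Event 19 (EXEC): [IRQ0] PC=0: DEC 1 -> ACC=-14
Event 20 (EXEC): [IRQ0] PC=1: DEC 2 -> ACC=-16
Event 21 (EXEC): [IRQ0] PC=2: DEC 3 -> ACC=-19
Event 22 (EXEC): [IRQ0] PC=3: IRET -> resume MAIN at PC=2 (depth now 0)
Event 23 (EXEC): [MAIN] PC=2: INC 2 -> ACC=-17
Event 24 (EXEC): [MAIN] PC=3: DEC 5 -> ACC=-22
Event 25 (EXEC): [MAIN] PC=4: HALT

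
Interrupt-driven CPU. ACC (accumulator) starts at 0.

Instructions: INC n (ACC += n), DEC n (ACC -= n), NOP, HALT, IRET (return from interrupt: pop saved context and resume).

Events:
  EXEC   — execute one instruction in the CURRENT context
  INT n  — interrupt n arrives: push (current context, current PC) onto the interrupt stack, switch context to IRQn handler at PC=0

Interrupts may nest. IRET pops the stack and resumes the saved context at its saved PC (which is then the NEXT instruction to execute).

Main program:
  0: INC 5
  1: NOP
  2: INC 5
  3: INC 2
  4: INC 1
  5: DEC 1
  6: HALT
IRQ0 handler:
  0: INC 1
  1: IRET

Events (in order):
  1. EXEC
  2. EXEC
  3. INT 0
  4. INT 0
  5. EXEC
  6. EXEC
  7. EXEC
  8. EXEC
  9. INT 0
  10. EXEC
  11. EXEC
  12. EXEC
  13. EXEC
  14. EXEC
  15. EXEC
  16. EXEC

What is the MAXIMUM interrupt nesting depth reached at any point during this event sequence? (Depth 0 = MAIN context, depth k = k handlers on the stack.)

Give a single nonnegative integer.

Answer: 2

Derivation:
Event 1 (EXEC): [MAIN] PC=0: INC 5 -> ACC=5 [depth=0]
Event 2 (EXEC): [MAIN] PC=1: NOP [depth=0]
Event 3 (INT 0): INT 0 arrives: push (MAIN, PC=2), enter IRQ0 at PC=0 (depth now 1) [depth=1]
Event 4 (INT 0): INT 0 arrives: push (IRQ0, PC=0), enter IRQ0 at PC=0 (depth now 2) [depth=2]
Event 5 (EXEC): [IRQ0] PC=0: INC 1 -> ACC=6 [depth=2]
Event 6 (EXEC): [IRQ0] PC=1: IRET -> resume IRQ0 at PC=0 (depth now 1) [depth=1]
Event 7 (EXEC): [IRQ0] PC=0: INC 1 -> ACC=7 [depth=1]
Event 8 (EXEC): [IRQ0] PC=1: IRET -> resume MAIN at PC=2 (depth now 0) [depth=0]
Event 9 (INT 0): INT 0 arrives: push (MAIN, PC=2), enter IRQ0 at PC=0 (depth now 1) [depth=1]
Event 10 (EXEC): [IRQ0] PC=0: INC 1 -> ACC=8 [depth=1]
Event 11 (EXEC): [IRQ0] PC=1: IRET -> resume MAIN at PC=2 (depth now 0) [depth=0]
Event 12 (EXEC): [MAIN] PC=2: INC 5 -> ACC=13 [depth=0]
Event 13 (EXEC): [MAIN] PC=3: INC 2 -> ACC=15 [depth=0]
Event 14 (EXEC): [MAIN] PC=4: INC 1 -> ACC=16 [depth=0]
Event 15 (EXEC): [MAIN] PC=5: DEC 1 -> ACC=15 [depth=0]
Event 16 (EXEC): [MAIN] PC=6: HALT [depth=0]
Max depth observed: 2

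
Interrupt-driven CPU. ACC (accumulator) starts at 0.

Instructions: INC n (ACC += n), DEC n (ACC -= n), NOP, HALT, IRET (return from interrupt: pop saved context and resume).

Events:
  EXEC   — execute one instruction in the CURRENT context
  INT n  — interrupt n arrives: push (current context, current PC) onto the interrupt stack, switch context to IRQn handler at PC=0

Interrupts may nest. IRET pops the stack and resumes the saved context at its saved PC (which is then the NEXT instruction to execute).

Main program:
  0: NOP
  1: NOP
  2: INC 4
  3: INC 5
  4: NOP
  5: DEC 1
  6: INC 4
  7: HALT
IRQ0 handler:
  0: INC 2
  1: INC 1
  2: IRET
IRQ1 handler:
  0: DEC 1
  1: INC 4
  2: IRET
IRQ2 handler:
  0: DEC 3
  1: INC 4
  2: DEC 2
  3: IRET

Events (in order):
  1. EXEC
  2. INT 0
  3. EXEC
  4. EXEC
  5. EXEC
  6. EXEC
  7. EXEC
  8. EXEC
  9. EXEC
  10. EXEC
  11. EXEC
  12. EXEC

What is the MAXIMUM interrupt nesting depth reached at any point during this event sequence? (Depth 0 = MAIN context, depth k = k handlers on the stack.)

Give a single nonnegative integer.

Event 1 (EXEC): [MAIN] PC=0: NOP [depth=0]
Event 2 (INT 0): INT 0 arrives: push (MAIN, PC=1), enter IRQ0 at PC=0 (depth now 1) [depth=1]
Event 3 (EXEC): [IRQ0] PC=0: INC 2 -> ACC=2 [depth=1]
Event 4 (EXEC): [IRQ0] PC=1: INC 1 -> ACC=3 [depth=1]
Event 5 (EXEC): [IRQ0] PC=2: IRET -> resume MAIN at PC=1 (depth now 0) [depth=0]
Event 6 (EXEC): [MAIN] PC=1: NOP [depth=0]
Event 7 (EXEC): [MAIN] PC=2: INC 4 -> ACC=7 [depth=0]
Event 8 (EXEC): [MAIN] PC=3: INC 5 -> ACC=12 [depth=0]
Event 9 (EXEC): [MAIN] PC=4: NOP [depth=0]
Event 10 (EXEC): [MAIN] PC=5: DEC 1 -> ACC=11 [depth=0]
Event 11 (EXEC): [MAIN] PC=6: INC 4 -> ACC=15 [depth=0]
Event 12 (EXEC): [MAIN] PC=7: HALT [depth=0]
Max depth observed: 1

Answer: 1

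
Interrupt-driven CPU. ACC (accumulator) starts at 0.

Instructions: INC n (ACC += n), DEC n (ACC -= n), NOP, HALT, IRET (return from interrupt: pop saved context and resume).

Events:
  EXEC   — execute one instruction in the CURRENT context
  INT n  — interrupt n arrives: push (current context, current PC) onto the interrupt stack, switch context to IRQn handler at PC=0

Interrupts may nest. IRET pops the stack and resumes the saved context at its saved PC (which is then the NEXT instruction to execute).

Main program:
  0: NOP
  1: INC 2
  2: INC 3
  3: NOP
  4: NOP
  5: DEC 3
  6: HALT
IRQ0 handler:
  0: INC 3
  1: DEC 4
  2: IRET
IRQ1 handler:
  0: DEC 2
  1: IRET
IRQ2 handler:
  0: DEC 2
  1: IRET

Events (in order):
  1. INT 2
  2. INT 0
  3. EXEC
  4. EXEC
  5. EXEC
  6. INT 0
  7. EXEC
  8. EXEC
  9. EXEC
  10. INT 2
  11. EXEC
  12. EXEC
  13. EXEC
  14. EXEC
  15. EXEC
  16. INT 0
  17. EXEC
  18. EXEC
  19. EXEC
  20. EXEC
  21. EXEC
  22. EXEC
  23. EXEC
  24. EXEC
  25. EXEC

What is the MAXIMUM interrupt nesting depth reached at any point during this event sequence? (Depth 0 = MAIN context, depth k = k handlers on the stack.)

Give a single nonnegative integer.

Event 1 (INT 2): INT 2 arrives: push (MAIN, PC=0), enter IRQ2 at PC=0 (depth now 1) [depth=1]
Event 2 (INT 0): INT 0 arrives: push (IRQ2, PC=0), enter IRQ0 at PC=0 (depth now 2) [depth=2]
Event 3 (EXEC): [IRQ0] PC=0: INC 3 -> ACC=3 [depth=2]
Event 4 (EXEC): [IRQ0] PC=1: DEC 4 -> ACC=-1 [depth=2]
Event 5 (EXEC): [IRQ0] PC=2: IRET -> resume IRQ2 at PC=0 (depth now 1) [depth=1]
Event 6 (INT 0): INT 0 arrives: push (IRQ2, PC=0), enter IRQ0 at PC=0 (depth now 2) [depth=2]
Event 7 (EXEC): [IRQ0] PC=0: INC 3 -> ACC=2 [depth=2]
Event 8 (EXEC): [IRQ0] PC=1: DEC 4 -> ACC=-2 [depth=2]
Event 9 (EXEC): [IRQ0] PC=2: IRET -> resume IRQ2 at PC=0 (depth now 1) [depth=1]
Event 10 (INT 2): INT 2 arrives: push (IRQ2, PC=0), enter IRQ2 at PC=0 (depth now 2) [depth=2]
Event 11 (EXEC): [IRQ2] PC=0: DEC 2 -> ACC=-4 [depth=2]
Event 12 (EXEC): [IRQ2] PC=1: IRET -> resume IRQ2 at PC=0 (depth now 1) [depth=1]
Event 13 (EXEC): [IRQ2] PC=0: DEC 2 -> ACC=-6 [depth=1]
Event 14 (EXEC): [IRQ2] PC=1: IRET -> resume MAIN at PC=0 (depth now 0) [depth=0]
Event 15 (EXEC): [MAIN] PC=0: NOP [depth=0]
Event 16 (INT 0): INT 0 arrives: push (MAIN, PC=1), enter IRQ0 at PC=0 (depth now 1) [depth=1]
Event 17 (EXEC): [IRQ0] PC=0: INC 3 -> ACC=-3 [depth=1]
Event 18 (EXEC): [IRQ0] PC=1: DEC 4 -> ACC=-7 [depth=1]
Event 19 (EXEC): [IRQ0] PC=2: IRET -> resume MAIN at PC=1 (depth now 0) [depth=0]
Event 20 (EXEC): [MAIN] PC=1: INC 2 -> ACC=-5 [depth=0]
Event 21 (EXEC): [MAIN] PC=2: INC 3 -> ACC=-2 [depth=0]
Event 22 (EXEC): [MAIN] PC=3: NOP [depth=0]
Event 23 (EXEC): [MAIN] PC=4: NOP [depth=0]
Event 24 (EXEC): [MAIN] PC=5: DEC 3 -> ACC=-5 [depth=0]
Event 25 (EXEC): [MAIN] PC=6: HALT [depth=0]
Max depth observed: 2

Answer: 2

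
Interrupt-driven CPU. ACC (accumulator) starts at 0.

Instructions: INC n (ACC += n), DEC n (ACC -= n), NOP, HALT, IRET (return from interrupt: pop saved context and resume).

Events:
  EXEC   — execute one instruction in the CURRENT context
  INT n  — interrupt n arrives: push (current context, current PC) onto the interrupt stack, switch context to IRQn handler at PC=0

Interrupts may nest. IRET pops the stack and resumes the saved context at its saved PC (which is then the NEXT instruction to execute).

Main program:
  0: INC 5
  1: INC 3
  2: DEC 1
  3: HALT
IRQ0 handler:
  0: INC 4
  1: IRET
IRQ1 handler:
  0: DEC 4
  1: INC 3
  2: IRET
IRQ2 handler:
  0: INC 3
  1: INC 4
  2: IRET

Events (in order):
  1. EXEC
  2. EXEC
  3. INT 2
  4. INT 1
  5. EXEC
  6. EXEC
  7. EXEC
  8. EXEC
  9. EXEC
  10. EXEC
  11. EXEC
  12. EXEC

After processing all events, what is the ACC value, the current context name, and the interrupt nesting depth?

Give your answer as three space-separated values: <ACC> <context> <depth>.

Event 1 (EXEC): [MAIN] PC=0: INC 5 -> ACC=5
Event 2 (EXEC): [MAIN] PC=1: INC 3 -> ACC=8
Event 3 (INT 2): INT 2 arrives: push (MAIN, PC=2), enter IRQ2 at PC=0 (depth now 1)
Event 4 (INT 1): INT 1 arrives: push (IRQ2, PC=0), enter IRQ1 at PC=0 (depth now 2)
Event 5 (EXEC): [IRQ1] PC=0: DEC 4 -> ACC=4
Event 6 (EXEC): [IRQ1] PC=1: INC 3 -> ACC=7
Event 7 (EXEC): [IRQ1] PC=2: IRET -> resume IRQ2 at PC=0 (depth now 1)
Event 8 (EXEC): [IRQ2] PC=0: INC 3 -> ACC=10
Event 9 (EXEC): [IRQ2] PC=1: INC 4 -> ACC=14
Event 10 (EXEC): [IRQ2] PC=2: IRET -> resume MAIN at PC=2 (depth now 0)
Event 11 (EXEC): [MAIN] PC=2: DEC 1 -> ACC=13
Event 12 (EXEC): [MAIN] PC=3: HALT

Answer: 13 MAIN 0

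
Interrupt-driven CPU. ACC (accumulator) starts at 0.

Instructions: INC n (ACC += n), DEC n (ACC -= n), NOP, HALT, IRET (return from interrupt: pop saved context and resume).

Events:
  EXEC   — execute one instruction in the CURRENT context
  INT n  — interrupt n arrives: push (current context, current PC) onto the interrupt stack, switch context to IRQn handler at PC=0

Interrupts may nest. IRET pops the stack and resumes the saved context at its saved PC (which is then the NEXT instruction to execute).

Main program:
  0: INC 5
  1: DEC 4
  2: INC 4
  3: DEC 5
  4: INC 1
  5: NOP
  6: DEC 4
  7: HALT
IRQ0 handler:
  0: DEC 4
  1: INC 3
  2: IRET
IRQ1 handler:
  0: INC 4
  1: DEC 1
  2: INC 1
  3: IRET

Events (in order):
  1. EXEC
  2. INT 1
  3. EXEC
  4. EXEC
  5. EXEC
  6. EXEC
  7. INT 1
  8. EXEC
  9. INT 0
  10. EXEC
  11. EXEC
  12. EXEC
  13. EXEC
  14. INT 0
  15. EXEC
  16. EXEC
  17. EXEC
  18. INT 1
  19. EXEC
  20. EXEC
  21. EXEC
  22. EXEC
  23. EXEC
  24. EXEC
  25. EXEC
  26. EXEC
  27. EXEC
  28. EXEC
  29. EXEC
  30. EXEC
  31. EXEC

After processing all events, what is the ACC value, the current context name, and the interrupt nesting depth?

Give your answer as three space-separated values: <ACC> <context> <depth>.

Event 1 (EXEC): [MAIN] PC=0: INC 5 -> ACC=5
Event 2 (INT 1): INT 1 arrives: push (MAIN, PC=1), enter IRQ1 at PC=0 (depth now 1)
Event 3 (EXEC): [IRQ1] PC=0: INC 4 -> ACC=9
Event 4 (EXEC): [IRQ1] PC=1: DEC 1 -> ACC=8
Event 5 (EXEC): [IRQ1] PC=2: INC 1 -> ACC=9
Event 6 (EXEC): [IRQ1] PC=3: IRET -> resume MAIN at PC=1 (depth now 0)
Event 7 (INT 1): INT 1 arrives: push (MAIN, PC=1), enter IRQ1 at PC=0 (depth now 1)
Event 8 (EXEC): [IRQ1] PC=0: INC 4 -> ACC=13
Event 9 (INT 0): INT 0 arrives: push (IRQ1, PC=1), enter IRQ0 at PC=0 (depth now 2)
Event 10 (EXEC): [IRQ0] PC=0: DEC 4 -> ACC=9
Event 11 (EXEC): [IRQ0] PC=1: INC 3 -> ACC=12
Event 12 (EXEC): [IRQ0] PC=2: IRET -> resume IRQ1 at PC=1 (depth now 1)
Event 13 (EXEC): [IRQ1] PC=1: DEC 1 -> ACC=11
Event 14 (INT 0): INT 0 arrives: push (IRQ1, PC=2), enter IRQ0 at PC=0 (depth now 2)
Event 15 (EXEC): [IRQ0] PC=0: DEC 4 -> ACC=7
Event 16 (EXEC): [IRQ0] PC=1: INC 3 -> ACC=10
Event 17 (EXEC): [IRQ0] PC=2: IRET -> resume IRQ1 at PC=2 (depth now 1)
Event 18 (INT 1): INT 1 arrives: push (IRQ1, PC=2), enter IRQ1 at PC=0 (depth now 2)
Event 19 (EXEC): [IRQ1] PC=0: INC 4 -> ACC=14
Event 20 (EXEC): [IRQ1] PC=1: DEC 1 -> ACC=13
Event 21 (EXEC): [IRQ1] PC=2: INC 1 -> ACC=14
Event 22 (EXEC): [IRQ1] PC=3: IRET -> resume IRQ1 at PC=2 (depth now 1)
Event 23 (EXEC): [IRQ1] PC=2: INC 1 -> ACC=15
Event 24 (EXEC): [IRQ1] PC=3: IRET -> resume MAIN at PC=1 (depth now 0)
Event 25 (EXEC): [MAIN] PC=1: DEC 4 -> ACC=11
Event 26 (EXEC): [MAIN] PC=2: INC 4 -> ACC=15
Event 27 (EXEC): [MAIN] PC=3: DEC 5 -> ACC=10
Event 28 (EXEC): [MAIN] PC=4: INC 1 -> ACC=11
Event 29 (EXEC): [MAIN] PC=5: NOP
Event 30 (EXEC): [MAIN] PC=6: DEC 4 -> ACC=7
Event 31 (EXEC): [MAIN] PC=7: HALT

Answer: 7 MAIN 0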